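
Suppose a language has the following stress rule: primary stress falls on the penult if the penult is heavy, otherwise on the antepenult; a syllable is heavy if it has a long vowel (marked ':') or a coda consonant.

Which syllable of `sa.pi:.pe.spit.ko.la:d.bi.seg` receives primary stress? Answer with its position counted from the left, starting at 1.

6

Weights: 6 la:d H, 7 bi L, 8 seg H.
The penult (syllable 7, bi) is light, so stress falls on the antepenult (syllable 6, la:d).
Primary stress: syllable 6 → sa.pi:.pe.spit.ko.ˈla:d.bi.seg.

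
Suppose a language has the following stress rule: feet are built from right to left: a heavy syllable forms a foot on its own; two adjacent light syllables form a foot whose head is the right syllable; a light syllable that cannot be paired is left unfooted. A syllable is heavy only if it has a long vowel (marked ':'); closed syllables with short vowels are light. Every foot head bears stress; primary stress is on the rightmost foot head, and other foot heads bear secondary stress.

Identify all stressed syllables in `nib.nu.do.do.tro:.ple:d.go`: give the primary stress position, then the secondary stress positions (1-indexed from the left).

Weights: 1 nib L, 2 nu L, 3 do L, 4 do L, 5 tro: H, 6 ple:d H, 7 go L.
Parse right to left (heavy = foot alone; LL = one foot; stranded L unfooted): (nib.ˈnu) (do.ˈdo) (ˈtro:) (ˈple:d) go.
Foot heads: 2, 4, 5, 6.
Primary stress on the rightmost head = syllable 6.
Secondary stress on 2, 4, 5: nib.ˌnu.do.ˌdo.ˌtro:.ˈple:d.go.

primary 6, secondary 2, 4, 5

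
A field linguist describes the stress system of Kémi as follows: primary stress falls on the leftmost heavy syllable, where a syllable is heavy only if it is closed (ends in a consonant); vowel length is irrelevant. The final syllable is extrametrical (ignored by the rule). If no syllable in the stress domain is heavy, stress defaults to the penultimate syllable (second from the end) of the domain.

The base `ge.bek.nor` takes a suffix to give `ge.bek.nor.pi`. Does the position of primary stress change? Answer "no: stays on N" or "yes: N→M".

Base `ge.bek.nor` (3 syllables):
  The final syllable (3, nor) is extrametrical; the stress domain is syllables 1–2.
  Weights: 1 ge L, 2 bek H.
  Heavy syllables in the domain: 2. The leftmost is syllable 2 (bek).
  → primary stress on syllable 2.
Suffixed `ge.bek.nor.pi` (4 syllables):
  The final syllable (4, pi) is extrametrical; the stress domain is syllables 1–3.
  Weights: 1 ge L, 2 bek H, 3 nor H.
  Heavy syllables in the domain: 2, 3. The leftmost is syllable 2 (bek).
  → primary stress on syllable 2.

no: stays on 2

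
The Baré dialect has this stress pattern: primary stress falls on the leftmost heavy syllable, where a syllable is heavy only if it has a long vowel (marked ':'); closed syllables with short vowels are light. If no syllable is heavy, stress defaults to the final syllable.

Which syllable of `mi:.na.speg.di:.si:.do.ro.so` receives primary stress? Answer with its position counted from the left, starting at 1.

1

Weights: 1 mi: H, 2 na L, 3 speg L, 4 di: H, 5 si: H, 6 do L, 7 ro L, 8 so L.
Heavy syllables in the domain: 1, 4, 5. The leftmost is syllable 1 (mi:).
Primary stress: syllable 1 → ˈmi:.na.speg.di:.si:.do.ro.so.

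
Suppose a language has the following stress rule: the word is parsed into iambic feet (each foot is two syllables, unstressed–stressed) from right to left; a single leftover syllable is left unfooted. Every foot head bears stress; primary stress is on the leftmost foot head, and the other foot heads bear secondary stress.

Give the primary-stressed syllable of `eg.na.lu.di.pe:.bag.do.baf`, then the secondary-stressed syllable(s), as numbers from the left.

Parse right to left into iambic (σˈσ) feet: (eg.ˈna) (lu.ˈdi) (pe:.ˈbag) (do.ˈbaf).
Foot heads (stressed positions): 2, 4, 6, 8.
End Rule Leftmost: primary stress on the leftmost head = syllable 2.
Secondary stress on 4, 6, 8: eg.ˈna.lu.ˌdi.pe:.ˌbag.do.ˌbaf.

primary 2, secondary 4, 6, 8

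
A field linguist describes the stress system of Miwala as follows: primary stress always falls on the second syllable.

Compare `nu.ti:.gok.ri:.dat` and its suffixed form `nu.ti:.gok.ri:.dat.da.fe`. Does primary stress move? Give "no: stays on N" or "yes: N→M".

Base `nu.ti:.gok.ri:.dat` (5 syllables):
  The word has 5 syllables; the second syllable is syllable 2 (ti:).
  → primary stress on syllable 2.
Suffixed `nu.ti:.gok.ri:.dat.da.fe` (7 syllables):
  The word has 7 syllables; the second syllable is syllable 2 (ti:).
  → primary stress on syllable 2.

no: stays on 2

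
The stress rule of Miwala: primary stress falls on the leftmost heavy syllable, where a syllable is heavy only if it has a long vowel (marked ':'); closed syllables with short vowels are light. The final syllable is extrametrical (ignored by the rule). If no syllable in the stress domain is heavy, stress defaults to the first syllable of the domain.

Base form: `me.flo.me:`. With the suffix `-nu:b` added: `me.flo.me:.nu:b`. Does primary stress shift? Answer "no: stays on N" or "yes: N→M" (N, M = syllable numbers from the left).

Base `me.flo.me:` (3 syllables):
  The final syllable (3, me:) is extrametrical; the stress domain is syllables 1–2.
  Weights: 1 me L, 2 flo L.
  No heavy syllable in the domain; default to the first syllable of the domain = syllable 1.
  → primary stress on syllable 1.
Suffixed `me.flo.me:.nu:b` (4 syllables):
  The final syllable (4, nu:b) is extrametrical; the stress domain is syllables 1–3.
  Weights: 1 me L, 2 flo L, 3 me: H.
  Heavy syllables in the domain: 3. The leftmost is syllable 3 (me:).
  → primary stress on syllable 3.

yes: 1→3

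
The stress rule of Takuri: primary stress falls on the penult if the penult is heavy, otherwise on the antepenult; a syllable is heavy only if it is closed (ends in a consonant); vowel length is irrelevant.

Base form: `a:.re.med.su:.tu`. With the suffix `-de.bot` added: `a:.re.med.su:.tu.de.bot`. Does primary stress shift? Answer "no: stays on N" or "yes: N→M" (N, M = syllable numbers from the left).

yes: 3→5

Base `a:.re.med.su:.tu` (5 syllables):
  Weights: 3 med H, 4 su: L, 5 tu L.
  The penult (syllable 4, su:) is light, so stress falls on the antepenult (syllable 3, med).
  → primary stress on syllable 3.
Suffixed `a:.re.med.su:.tu.de.bot` (7 syllables):
  Weights: 5 tu L, 6 de L, 7 bot H.
  The penult (syllable 6, de) is light, so stress falls on the antepenult (syllable 5, tu).
  → primary stress on syllable 5.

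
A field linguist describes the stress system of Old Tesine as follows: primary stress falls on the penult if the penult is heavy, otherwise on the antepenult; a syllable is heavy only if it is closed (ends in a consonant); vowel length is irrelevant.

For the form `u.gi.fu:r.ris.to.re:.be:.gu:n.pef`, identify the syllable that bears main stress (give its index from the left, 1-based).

Weights: 7 be: L, 8 gu:n H, 9 pef H.
The penult (syllable 8, gu:n) is heavy, so it takes stress.
Primary stress: syllable 8 → u.gi.fu:r.ris.to.re:.be:.ˈgu:n.pef.

8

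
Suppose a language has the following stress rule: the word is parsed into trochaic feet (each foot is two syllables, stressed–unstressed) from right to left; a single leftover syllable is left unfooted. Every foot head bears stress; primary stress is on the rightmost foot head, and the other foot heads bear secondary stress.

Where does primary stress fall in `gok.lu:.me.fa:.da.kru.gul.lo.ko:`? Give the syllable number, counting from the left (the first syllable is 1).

Parse right to left into trochaic (ˈσσ) feet: gok (ˈlu:.me) (ˈfa:.da) (ˈkru.gul) (ˈlo.ko:). Syllable 1 is left unfooted.
Foot heads (stressed positions): 2, 4, 6, 8.
End Rule Rightmost: primary stress on the rightmost head = syllable 8.
Primary stress: syllable 8 → gok.lu:.me.fa:.da.kru.gul.ˈlo.ko:.

8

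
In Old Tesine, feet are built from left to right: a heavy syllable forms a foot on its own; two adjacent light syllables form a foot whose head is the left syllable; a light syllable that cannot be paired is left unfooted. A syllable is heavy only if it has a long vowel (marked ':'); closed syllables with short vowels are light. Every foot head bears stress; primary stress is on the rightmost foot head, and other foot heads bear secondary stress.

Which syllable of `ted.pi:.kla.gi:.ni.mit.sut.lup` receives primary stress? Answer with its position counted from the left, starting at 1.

7

Weights: 1 ted L, 2 pi: H, 3 kla L, 4 gi: H, 5 ni L, 6 mit L, 7 sut L, 8 lup L.
Parse left to right (heavy = foot alone; LL = one foot; stranded L unfooted): ted (ˈpi:) kla (ˈgi:) (ˈni.mit) (ˈsut.lup).
Foot heads: 2, 4, 5, 7.
Primary stress on the rightmost head = syllable 7.
Primary stress: syllable 7 → ted.pi:.kla.gi:.ni.mit.ˈsut.lup.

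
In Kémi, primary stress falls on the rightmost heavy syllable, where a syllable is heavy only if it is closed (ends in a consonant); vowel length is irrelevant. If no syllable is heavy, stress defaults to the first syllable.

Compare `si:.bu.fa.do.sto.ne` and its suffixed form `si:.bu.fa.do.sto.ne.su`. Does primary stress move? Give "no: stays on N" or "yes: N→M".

Base `si:.bu.fa.do.sto.ne` (6 syllables):
  Weights: 1 si: L, 2 bu L, 3 fa L, 4 do L, 5 sto L, 6 ne L.
  No heavy syllable in the domain; default to the first syllable = syllable 1.
  → primary stress on syllable 1.
Suffixed `si:.bu.fa.do.sto.ne.su` (7 syllables):
  Weights: 1 si: L, 2 bu L, 3 fa L, 4 do L, 5 sto L, 6 ne L, 7 su L.
  No heavy syllable in the domain; default to the first syllable = syllable 1.
  → primary stress on syllable 1.

no: stays on 1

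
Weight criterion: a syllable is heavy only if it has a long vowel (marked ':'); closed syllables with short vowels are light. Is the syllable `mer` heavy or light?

`mer`: short vowel, closed (coda /r/). Short vowel → light.

light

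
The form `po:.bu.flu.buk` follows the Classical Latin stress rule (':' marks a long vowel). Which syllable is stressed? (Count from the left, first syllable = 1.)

2

Classical Latin: stress the penult if heavy (long vowel or closed), else the antepenult.
Weights: 2 bu L, 3 flu L, 4 buk H.
The penult (syllable 3, flu) is light, so stress falls on the antepenult (syllable 2, bu).
Stress on syllable 2: po:.ˈbu.flu.buk.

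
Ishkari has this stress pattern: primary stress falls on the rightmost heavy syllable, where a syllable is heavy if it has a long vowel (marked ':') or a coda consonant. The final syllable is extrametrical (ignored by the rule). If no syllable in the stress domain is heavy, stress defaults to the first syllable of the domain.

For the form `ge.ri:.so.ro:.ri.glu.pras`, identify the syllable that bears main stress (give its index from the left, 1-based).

The final syllable (7, pras) is extrametrical; the stress domain is syllables 1–6.
Weights: 1 ge L, 2 ri: H, 3 so L, 4 ro: H, 5 ri L, 6 glu L.
Heavy syllables in the domain: 2, 4. The rightmost is syllable 4 (ro:).
Primary stress: syllable 4 → ge.ri:.so.ˈro:.ri.glu.pras.

4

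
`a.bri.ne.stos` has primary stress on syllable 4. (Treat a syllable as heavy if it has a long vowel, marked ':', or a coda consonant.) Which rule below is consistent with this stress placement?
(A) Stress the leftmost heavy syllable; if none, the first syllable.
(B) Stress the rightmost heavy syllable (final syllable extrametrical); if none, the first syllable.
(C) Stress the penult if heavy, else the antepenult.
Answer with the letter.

A

Rule A → syllable 4 ✓.
Rule B → syllable 1 (observed: 4).
Rule C → syllable 2 (observed: 4).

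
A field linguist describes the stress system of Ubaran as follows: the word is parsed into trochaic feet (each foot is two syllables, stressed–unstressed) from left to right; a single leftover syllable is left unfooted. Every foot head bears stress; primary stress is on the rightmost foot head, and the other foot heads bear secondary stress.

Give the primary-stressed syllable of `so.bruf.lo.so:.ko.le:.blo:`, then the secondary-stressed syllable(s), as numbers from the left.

Parse left to right into trochaic (ˈσσ) feet: (ˈso.bruf) (ˈlo.so:) (ˈko.le:) blo:. Syllable 7 is left unfooted.
Foot heads (stressed positions): 1, 3, 5.
End Rule Rightmost: primary stress on the rightmost head = syllable 5.
Secondary stress on 1, 3: ˌso.bruf.ˌlo.so:.ˈko.le:.blo:.

primary 5, secondary 1, 3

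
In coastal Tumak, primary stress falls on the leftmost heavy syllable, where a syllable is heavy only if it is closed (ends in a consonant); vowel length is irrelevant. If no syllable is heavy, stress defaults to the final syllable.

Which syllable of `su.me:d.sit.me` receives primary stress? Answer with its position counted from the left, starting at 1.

Weights: 1 su L, 2 me:d H, 3 sit H, 4 me L.
Heavy syllables in the domain: 2, 3. The leftmost is syllable 2 (me:d).
Primary stress: syllable 2 → su.ˈme:d.sit.me.

2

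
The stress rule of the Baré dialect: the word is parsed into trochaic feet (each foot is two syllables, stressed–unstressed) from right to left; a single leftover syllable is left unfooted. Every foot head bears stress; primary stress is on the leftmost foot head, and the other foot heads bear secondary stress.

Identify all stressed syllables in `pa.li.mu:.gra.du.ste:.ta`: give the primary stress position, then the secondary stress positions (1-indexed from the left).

primary 2, secondary 4, 6

Parse right to left into trochaic (ˈσσ) feet: pa (ˈli.mu:) (ˈgra.du) (ˈste:.ta). Syllable 1 is left unfooted.
Foot heads (stressed positions): 2, 4, 6.
End Rule Leftmost: primary stress on the leftmost head = syllable 2.
Secondary stress on 4, 6: pa.ˈli.mu:.ˌgra.du.ˌste:.ta.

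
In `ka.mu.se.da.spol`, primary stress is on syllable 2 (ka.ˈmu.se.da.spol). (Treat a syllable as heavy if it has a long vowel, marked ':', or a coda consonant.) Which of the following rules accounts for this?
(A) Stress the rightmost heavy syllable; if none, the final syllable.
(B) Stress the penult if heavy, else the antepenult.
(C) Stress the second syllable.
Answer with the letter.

C

Rule A → syllable 5 (observed: 2).
Rule B → syllable 3 (observed: 2).
Rule C → syllable 2 ✓.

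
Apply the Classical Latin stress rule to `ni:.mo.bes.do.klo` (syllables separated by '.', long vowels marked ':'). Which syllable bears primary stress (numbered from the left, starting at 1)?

3

Classical Latin: stress the penult if heavy (long vowel or closed), else the antepenult.
Weights: 3 bes H, 4 do L, 5 klo L.
The penult (syllable 4, do) is light, so stress falls on the antepenult (syllable 3, bes).
Stress on syllable 3: ni:.mo.ˈbes.do.klo.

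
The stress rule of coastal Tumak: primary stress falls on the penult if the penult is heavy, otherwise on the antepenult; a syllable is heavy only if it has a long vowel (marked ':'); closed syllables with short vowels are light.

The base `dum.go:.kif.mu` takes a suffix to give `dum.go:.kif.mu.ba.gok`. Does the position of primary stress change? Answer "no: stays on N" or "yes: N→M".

Base `dum.go:.kif.mu` (4 syllables):
  Weights: 2 go: H, 3 kif L, 4 mu L.
  The penult (syllable 3, kif) is light, so stress falls on the antepenult (syllable 2, go:).
  → primary stress on syllable 2.
Suffixed `dum.go:.kif.mu.ba.gok` (6 syllables):
  Weights: 4 mu L, 5 ba L, 6 gok L.
  The penult (syllable 5, ba) is light, so stress falls on the antepenult (syllable 4, mu).
  → primary stress on syllable 4.

yes: 2→4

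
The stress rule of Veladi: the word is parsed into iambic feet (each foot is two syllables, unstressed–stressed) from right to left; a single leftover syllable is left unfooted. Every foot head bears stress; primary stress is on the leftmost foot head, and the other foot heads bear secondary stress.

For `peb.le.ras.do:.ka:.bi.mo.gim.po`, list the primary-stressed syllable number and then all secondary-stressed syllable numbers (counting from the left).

Parse right to left into iambic (σˈσ) feet: peb (le.ˈras) (do:.ˈka:) (bi.ˈmo) (gim.ˈpo). Syllable 1 is left unfooted.
Foot heads (stressed positions): 3, 5, 7, 9.
End Rule Leftmost: primary stress on the leftmost head = syllable 3.
Secondary stress on 5, 7, 9: peb.le.ˈras.do:.ˌka:.bi.ˌmo.gim.ˌpo.

primary 3, secondary 5, 7, 9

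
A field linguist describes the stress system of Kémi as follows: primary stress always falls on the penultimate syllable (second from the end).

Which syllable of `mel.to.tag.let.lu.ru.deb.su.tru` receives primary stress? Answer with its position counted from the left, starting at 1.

The word has 9 syllables; the penultimate syllable (second from the end) is syllable 8 (su).
Primary stress: syllable 8 → mel.to.tag.let.lu.ru.deb.ˈsu.tru.

8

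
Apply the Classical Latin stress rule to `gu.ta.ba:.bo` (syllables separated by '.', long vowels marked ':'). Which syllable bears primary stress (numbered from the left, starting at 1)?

Classical Latin: stress the penult if heavy (long vowel or closed), else the antepenult.
Weights: 2 ta L, 3 ba: H, 4 bo L.
The penult (syllable 3, ba:) is heavy, so it takes stress.
Stress on syllable 3: gu.ta.ˈba:.bo.

3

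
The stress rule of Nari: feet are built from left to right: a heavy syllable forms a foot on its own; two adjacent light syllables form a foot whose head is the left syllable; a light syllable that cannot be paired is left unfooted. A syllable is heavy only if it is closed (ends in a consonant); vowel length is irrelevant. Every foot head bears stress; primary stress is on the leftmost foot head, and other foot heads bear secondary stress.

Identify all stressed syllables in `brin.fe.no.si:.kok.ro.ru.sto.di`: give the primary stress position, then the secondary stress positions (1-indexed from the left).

Weights: 1 brin H, 2 fe L, 3 no L, 4 si: L, 5 kok H, 6 ro L, 7 ru L, 8 sto L, 9 di L.
Parse left to right (heavy = foot alone; LL = one foot; stranded L unfooted): (ˈbrin) (ˈfe.no) si: (ˈkok) (ˈro.ru) (ˈsto.di).
Foot heads: 1, 2, 5, 6, 8.
Primary stress on the leftmost head = syllable 1.
Secondary stress on 2, 5, 6, 8: ˈbrin.ˌfe.no.si:.ˌkok.ˌro.ru.ˌsto.di.

primary 1, secondary 2, 5, 6, 8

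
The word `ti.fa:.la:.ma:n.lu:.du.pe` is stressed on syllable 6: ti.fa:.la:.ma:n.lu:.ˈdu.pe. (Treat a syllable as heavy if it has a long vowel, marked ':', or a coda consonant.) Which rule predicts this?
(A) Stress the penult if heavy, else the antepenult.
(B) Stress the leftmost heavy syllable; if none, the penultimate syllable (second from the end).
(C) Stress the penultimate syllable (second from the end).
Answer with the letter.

C

Rule A → syllable 5 (observed: 6).
Rule B → syllable 2 (observed: 6).
Rule C → syllable 6 ✓.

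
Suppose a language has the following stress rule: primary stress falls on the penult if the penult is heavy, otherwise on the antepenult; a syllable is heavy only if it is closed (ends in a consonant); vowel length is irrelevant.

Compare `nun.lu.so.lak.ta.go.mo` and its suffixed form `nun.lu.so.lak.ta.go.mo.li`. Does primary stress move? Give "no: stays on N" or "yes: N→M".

Base `nun.lu.so.lak.ta.go.mo` (7 syllables):
  Weights: 5 ta L, 6 go L, 7 mo L.
  The penult (syllable 6, go) is light, so stress falls on the antepenult (syllable 5, ta).
  → primary stress on syllable 5.
Suffixed `nun.lu.so.lak.ta.go.mo.li` (8 syllables):
  Weights: 6 go L, 7 mo L, 8 li L.
  The penult (syllable 7, mo) is light, so stress falls on the antepenult (syllable 6, go).
  → primary stress on syllable 6.

yes: 5→6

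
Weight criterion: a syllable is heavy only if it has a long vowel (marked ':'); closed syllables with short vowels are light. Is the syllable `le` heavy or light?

`le`: short vowel, open (no coda). Short vowel → light.

light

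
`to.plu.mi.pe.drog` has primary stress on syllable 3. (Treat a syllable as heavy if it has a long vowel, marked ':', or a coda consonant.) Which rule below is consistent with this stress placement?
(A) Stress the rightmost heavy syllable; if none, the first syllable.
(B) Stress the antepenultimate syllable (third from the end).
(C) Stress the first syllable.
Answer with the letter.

B

Rule A → syllable 5 (observed: 3).
Rule B → syllable 3 ✓.
Rule C → syllable 1 (observed: 3).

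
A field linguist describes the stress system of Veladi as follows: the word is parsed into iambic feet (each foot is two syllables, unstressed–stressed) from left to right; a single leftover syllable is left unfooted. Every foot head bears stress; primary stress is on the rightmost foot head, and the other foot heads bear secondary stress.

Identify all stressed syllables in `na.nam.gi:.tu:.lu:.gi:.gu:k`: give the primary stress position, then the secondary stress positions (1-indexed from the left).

primary 6, secondary 2, 4

Parse left to right into iambic (σˈσ) feet: (na.ˈnam) (gi:.ˈtu:) (lu:.ˈgi:) gu:k. Syllable 7 is left unfooted.
Foot heads (stressed positions): 2, 4, 6.
End Rule Rightmost: primary stress on the rightmost head = syllable 6.
Secondary stress on 2, 4: na.ˌnam.gi:.ˌtu:.lu:.ˈgi:.gu:k.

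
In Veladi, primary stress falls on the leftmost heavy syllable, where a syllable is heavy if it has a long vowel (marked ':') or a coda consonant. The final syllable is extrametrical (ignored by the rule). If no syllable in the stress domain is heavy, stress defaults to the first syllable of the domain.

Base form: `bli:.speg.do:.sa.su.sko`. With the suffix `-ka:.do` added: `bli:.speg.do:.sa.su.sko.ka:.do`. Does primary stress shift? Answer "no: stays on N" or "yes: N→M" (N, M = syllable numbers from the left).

Base `bli:.speg.do:.sa.su.sko` (6 syllables):
  The final syllable (6, sko) is extrametrical; the stress domain is syllables 1–5.
  Weights: 1 bli: H, 2 speg H, 3 do: H, 4 sa L, 5 su L.
  Heavy syllables in the domain: 1, 2, 3. The leftmost is syllable 1 (bli:).
  → primary stress on syllable 1.
Suffixed `bli:.speg.do:.sa.su.sko.ka:.do` (8 syllables):
  The final syllable (8, do) is extrametrical; the stress domain is syllables 1–7.
  Weights: 1 bli: H, 2 speg H, 3 do: H, 4 sa L, 5 su L, 6 sko L, 7 ka: H.
  Heavy syllables in the domain: 1, 2, 3, 7. The leftmost is syllable 1 (bli:).
  → primary stress on syllable 1.

no: stays on 1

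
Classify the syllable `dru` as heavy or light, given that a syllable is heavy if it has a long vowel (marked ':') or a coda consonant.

`dru`: short vowel, open (no coda). Short vowel, open → light.

light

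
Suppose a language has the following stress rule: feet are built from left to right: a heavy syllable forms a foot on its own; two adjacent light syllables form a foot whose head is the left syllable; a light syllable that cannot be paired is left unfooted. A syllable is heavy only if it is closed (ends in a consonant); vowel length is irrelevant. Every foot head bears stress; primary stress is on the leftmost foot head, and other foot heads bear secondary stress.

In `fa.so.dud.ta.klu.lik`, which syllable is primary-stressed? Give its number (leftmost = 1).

Weights: 1 fa L, 2 so L, 3 dud H, 4 ta L, 5 klu L, 6 lik H.
Parse left to right (heavy = foot alone; LL = one foot; stranded L unfooted): (ˈfa.so) (ˈdud) (ˈta.klu) (ˈlik).
Foot heads: 1, 3, 4, 6.
Primary stress on the leftmost head = syllable 1.
Primary stress: syllable 1 → ˈfa.so.dud.ta.klu.lik.

1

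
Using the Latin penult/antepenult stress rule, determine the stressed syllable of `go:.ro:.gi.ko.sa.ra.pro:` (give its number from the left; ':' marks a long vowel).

5

Classical Latin: stress the penult if heavy (long vowel or closed), else the antepenult.
Weights: 5 sa L, 6 ra L, 7 pro: H.
The penult (syllable 6, ra) is light, so stress falls on the antepenult (syllable 5, sa).
Stress on syllable 5: go:.ro:.gi.ko.ˈsa.ra.pro:.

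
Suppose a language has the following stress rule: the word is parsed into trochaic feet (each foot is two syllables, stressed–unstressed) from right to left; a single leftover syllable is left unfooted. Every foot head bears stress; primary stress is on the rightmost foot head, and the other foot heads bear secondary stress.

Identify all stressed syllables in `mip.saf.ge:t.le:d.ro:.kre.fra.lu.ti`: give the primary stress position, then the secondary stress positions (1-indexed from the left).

Parse right to left into trochaic (ˈσσ) feet: mip (ˈsaf.ge:t) (ˈle:d.ro:) (ˈkre.fra) (ˈlu.ti). Syllable 1 is left unfooted.
Foot heads (stressed positions): 2, 4, 6, 8.
End Rule Rightmost: primary stress on the rightmost head = syllable 8.
Secondary stress on 2, 4, 6: mip.ˌsaf.ge:t.ˌle:d.ro:.ˌkre.fra.ˈlu.ti.

primary 8, secondary 2, 4, 6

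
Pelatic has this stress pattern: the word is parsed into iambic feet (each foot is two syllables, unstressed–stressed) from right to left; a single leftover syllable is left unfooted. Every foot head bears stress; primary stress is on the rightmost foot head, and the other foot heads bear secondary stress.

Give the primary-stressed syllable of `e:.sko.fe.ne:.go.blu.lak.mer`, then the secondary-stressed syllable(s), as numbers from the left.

Parse right to left into iambic (σˈσ) feet: (e:.ˈsko) (fe.ˈne:) (go.ˈblu) (lak.ˈmer).
Foot heads (stressed positions): 2, 4, 6, 8.
End Rule Rightmost: primary stress on the rightmost head = syllable 8.
Secondary stress on 2, 4, 6: e:.ˌsko.fe.ˌne:.go.ˌblu.lak.ˈmer.

primary 8, secondary 2, 4, 6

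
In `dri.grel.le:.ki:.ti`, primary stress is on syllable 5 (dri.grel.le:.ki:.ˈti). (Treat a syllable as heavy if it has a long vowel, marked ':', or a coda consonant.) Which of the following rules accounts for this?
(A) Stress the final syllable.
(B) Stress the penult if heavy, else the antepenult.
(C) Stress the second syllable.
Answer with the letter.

Rule A → syllable 5 ✓.
Rule B → syllable 4 (observed: 5).
Rule C → syllable 2 (observed: 5).

A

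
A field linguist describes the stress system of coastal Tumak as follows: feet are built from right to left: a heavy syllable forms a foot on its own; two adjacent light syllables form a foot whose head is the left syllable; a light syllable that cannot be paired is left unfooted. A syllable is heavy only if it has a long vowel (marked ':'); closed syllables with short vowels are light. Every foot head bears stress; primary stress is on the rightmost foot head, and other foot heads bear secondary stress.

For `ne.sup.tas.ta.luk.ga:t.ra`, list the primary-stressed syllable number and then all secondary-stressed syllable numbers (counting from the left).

primary 6, secondary 2, 4

Weights: 1 ne L, 2 sup L, 3 tas L, 4 ta L, 5 luk L, 6 ga:t H, 7 ra L.
Parse right to left (heavy = foot alone; LL = one foot; stranded L unfooted): ne (ˈsup.tas) (ˈta.luk) (ˈga:t) ra.
Foot heads: 2, 4, 6.
Primary stress on the rightmost head = syllable 6.
Secondary stress on 2, 4: ne.ˌsup.tas.ˌta.luk.ˈga:t.ra.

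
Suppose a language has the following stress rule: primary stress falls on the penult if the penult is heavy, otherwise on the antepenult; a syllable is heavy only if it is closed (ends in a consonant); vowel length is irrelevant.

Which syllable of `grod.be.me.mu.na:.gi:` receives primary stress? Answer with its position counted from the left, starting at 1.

Weights: 4 mu L, 5 na: L, 6 gi: L.
The penult (syllable 5, na:) is light, so stress falls on the antepenult (syllable 4, mu).
Primary stress: syllable 4 → grod.be.me.ˈmu.na:.gi:.

4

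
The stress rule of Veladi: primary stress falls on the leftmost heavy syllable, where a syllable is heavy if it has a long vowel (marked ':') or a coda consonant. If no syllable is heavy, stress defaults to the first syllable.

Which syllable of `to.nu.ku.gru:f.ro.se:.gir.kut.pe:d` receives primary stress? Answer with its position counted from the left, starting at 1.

Weights: 1 to L, 2 nu L, 3 ku L, 4 gru:f H, 5 ro L, 6 se: H, 7 gir H, 8 kut H, 9 pe:d H.
Heavy syllables in the domain: 4, 6, 7, 8, 9. The leftmost is syllable 4 (gru:f).
Primary stress: syllable 4 → to.nu.ku.ˈgru:f.ro.se:.gir.kut.pe:d.

4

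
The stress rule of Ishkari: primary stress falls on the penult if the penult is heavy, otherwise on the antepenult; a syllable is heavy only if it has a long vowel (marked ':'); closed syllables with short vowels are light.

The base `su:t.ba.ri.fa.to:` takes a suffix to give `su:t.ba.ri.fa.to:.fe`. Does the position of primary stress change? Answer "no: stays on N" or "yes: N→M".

Base `su:t.ba.ri.fa.to:` (5 syllables):
  Weights: 3 ri L, 4 fa L, 5 to: H.
  The penult (syllable 4, fa) is light, so stress falls on the antepenult (syllable 3, ri).
  → primary stress on syllable 3.
Suffixed `su:t.ba.ri.fa.to:.fe` (6 syllables):
  Weights: 4 fa L, 5 to: H, 6 fe L.
  The penult (syllable 5, to:) is heavy, so it takes stress.
  → primary stress on syllable 5.

yes: 3→5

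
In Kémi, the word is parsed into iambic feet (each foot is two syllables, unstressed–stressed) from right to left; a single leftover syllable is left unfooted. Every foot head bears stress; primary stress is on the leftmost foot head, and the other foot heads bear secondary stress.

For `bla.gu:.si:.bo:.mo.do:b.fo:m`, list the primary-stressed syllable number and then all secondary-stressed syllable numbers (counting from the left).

primary 3, secondary 5, 7

Parse right to left into iambic (σˈσ) feet: bla (gu:.ˈsi:) (bo:.ˈmo) (do:b.ˈfo:m). Syllable 1 is left unfooted.
Foot heads (stressed positions): 3, 5, 7.
End Rule Leftmost: primary stress on the leftmost head = syllable 3.
Secondary stress on 5, 7: bla.gu:.ˈsi:.bo:.ˌmo.do:b.ˌfo:m.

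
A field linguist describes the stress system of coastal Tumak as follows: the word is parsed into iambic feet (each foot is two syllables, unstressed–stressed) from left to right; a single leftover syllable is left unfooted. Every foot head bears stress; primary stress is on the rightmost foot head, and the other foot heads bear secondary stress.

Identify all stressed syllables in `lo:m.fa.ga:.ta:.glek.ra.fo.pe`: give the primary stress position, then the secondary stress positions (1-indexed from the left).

Parse left to right into iambic (σˈσ) feet: (lo:m.ˈfa) (ga:.ˈta:) (glek.ˈra) (fo.ˈpe).
Foot heads (stressed positions): 2, 4, 6, 8.
End Rule Rightmost: primary stress on the rightmost head = syllable 8.
Secondary stress on 2, 4, 6: lo:m.ˌfa.ga:.ˌta:.glek.ˌra.fo.ˈpe.

primary 8, secondary 2, 4, 6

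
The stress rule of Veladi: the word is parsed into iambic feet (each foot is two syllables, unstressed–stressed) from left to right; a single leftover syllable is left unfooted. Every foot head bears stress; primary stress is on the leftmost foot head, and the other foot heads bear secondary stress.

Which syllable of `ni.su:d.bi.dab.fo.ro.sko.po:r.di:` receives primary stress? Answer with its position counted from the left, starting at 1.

2

Parse left to right into iambic (σˈσ) feet: (ni.ˈsu:d) (bi.ˈdab) (fo.ˈro) (sko.ˈpo:r) di:. Syllable 9 is left unfooted.
Foot heads (stressed positions): 2, 4, 6, 8.
End Rule Leftmost: primary stress on the leftmost head = syllable 2.
Primary stress: syllable 2 → ni.ˈsu:d.bi.dab.fo.ro.sko.po:r.di:.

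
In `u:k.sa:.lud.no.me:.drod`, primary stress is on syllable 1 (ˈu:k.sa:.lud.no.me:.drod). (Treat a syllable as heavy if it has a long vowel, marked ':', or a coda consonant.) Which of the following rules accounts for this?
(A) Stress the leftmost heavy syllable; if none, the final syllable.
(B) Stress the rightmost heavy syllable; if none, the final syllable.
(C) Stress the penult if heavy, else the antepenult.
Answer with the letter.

Rule A → syllable 1 ✓.
Rule B → syllable 6 (observed: 1).
Rule C → syllable 5 (observed: 1).

A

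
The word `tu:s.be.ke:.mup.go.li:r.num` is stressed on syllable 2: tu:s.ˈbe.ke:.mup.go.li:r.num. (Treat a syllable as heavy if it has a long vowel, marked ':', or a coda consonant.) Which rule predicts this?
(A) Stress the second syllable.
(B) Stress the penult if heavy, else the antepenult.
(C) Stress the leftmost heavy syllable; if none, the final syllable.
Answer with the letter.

Rule A → syllable 2 ✓.
Rule B → syllable 6 (observed: 2).
Rule C → syllable 1 (observed: 2).

A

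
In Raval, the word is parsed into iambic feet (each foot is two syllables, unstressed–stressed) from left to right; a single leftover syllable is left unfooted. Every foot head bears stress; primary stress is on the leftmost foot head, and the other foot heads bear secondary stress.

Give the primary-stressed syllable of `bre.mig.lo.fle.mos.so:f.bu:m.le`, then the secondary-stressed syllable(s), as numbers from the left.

Parse left to right into iambic (σˈσ) feet: (bre.ˈmig) (lo.ˈfle) (mos.ˈso:f) (bu:m.ˈle).
Foot heads (stressed positions): 2, 4, 6, 8.
End Rule Leftmost: primary stress on the leftmost head = syllable 2.
Secondary stress on 4, 6, 8: bre.ˈmig.lo.ˌfle.mos.ˌso:f.bu:m.ˌle.

primary 2, secondary 4, 6, 8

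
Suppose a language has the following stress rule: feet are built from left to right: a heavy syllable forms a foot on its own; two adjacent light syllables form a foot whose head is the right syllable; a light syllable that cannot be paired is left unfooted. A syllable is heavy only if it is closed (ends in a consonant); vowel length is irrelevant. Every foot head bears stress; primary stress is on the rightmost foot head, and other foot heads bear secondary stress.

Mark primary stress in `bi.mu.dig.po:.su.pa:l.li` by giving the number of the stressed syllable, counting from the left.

Weights: 1 bi L, 2 mu L, 3 dig H, 4 po: L, 5 su L, 6 pa:l H, 7 li L.
Parse left to right (heavy = foot alone; LL = one foot; stranded L unfooted): (bi.ˈmu) (ˈdig) (po:.ˈsu) (ˈpa:l) li.
Foot heads: 2, 3, 5, 6.
Primary stress on the rightmost head = syllable 6.
Primary stress: syllable 6 → bi.mu.dig.po:.su.ˈpa:l.li.

6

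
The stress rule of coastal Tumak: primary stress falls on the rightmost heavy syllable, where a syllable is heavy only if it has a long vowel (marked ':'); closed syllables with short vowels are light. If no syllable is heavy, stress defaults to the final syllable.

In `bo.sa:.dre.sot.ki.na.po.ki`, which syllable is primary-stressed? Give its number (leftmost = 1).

2

Weights: 1 bo L, 2 sa: H, 3 dre L, 4 sot L, 5 ki L, 6 na L, 7 po L, 8 ki L.
Heavy syllables in the domain: 2. The rightmost is syllable 2 (sa:).
Primary stress: syllable 2 → bo.ˈsa:.dre.sot.ki.na.po.ki.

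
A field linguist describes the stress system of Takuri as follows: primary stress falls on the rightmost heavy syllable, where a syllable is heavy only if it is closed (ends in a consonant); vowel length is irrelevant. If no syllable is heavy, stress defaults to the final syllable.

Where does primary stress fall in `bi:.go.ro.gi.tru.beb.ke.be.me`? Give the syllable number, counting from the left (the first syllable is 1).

6

Weights: 1 bi: L, 2 go L, 3 ro L, 4 gi L, 5 tru L, 6 beb H, 7 ke L, 8 be L, 9 me L.
Heavy syllables in the domain: 6. The rightmost is syllable 6 (beb).
Primary stress: syllable 6 → bi:.go.ro.gi.tru.ˈbeb.ke.be.me.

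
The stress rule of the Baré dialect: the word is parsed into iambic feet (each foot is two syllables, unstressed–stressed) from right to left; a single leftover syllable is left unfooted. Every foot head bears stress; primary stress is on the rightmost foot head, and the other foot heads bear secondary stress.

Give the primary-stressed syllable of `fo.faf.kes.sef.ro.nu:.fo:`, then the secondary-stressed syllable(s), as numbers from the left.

Parse right to left into iambic (σˈσ) feet: fo (faf.ˈkes) (sef.ˈro) (nu:.ˈfo:). Syllable 1 is left unfooted.
Foot heads (stressed positions): 3, 5, 7.
End Rule Rightmost: primary stress on the rightmost head = syllable 7.
Secondary stress on 3, 5: fo.faf.ˌkes.sef.ˌro.nu:.ˈfo:.

primary 7, secondary 3, 5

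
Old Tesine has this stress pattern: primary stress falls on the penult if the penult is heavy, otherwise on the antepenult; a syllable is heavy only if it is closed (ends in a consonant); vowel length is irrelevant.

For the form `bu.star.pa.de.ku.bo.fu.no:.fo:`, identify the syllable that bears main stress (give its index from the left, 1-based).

Weights: 7 fu L, 8 no: L, 9 fo: L.
The penult (syllable 8, no:) is light, so stress falls on the antepenult (syllable 7, fu).
Primary stress: syllable 7 → bu.star.pa.de.ku.bo.ˈfu.no:.fo:.

7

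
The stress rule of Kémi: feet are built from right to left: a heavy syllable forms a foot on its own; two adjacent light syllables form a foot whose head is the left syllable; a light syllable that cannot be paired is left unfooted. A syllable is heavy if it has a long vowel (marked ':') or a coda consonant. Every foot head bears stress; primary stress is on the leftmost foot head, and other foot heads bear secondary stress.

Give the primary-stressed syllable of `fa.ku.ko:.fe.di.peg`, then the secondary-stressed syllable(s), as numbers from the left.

primary 1, secondary 3, 4, 6

Weights: 1 fa L, 2 ku L, 3 ko: H, 4 fe L, 5 di L, 6 peg H.
Parse right to left (heavy = foot alone; LL = one foot; stranded L unfooted): (ˈfa.ku) (ˈko:) (ˈfe.di) (ˈpeg).
Foot heads: 1, 3, 4, 6.
Primary stress on the leftmost head = syllable 1.
Secondary stress on 3, 4, 6: ˈfa.ku.ˌko:.ˌfe.di.ˌpeg.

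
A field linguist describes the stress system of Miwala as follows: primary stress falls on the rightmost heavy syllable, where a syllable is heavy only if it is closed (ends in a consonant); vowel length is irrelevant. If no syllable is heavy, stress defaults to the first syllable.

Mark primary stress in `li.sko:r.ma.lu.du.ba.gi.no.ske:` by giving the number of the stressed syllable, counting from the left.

Weights: 1 li L, 2 sko:r H, 3 ma L, 4 lu L, 5 du L, 6 ba L, 7 gi L, 8 no L, 9 ske: L.
Heavy syllables in the domain: 2. The rightmost is syllable 2 (sko:r).
Primary stress: syllable 2 → li.ˈsko:r.ma.lu.du.ba.gi.no.ske:.

2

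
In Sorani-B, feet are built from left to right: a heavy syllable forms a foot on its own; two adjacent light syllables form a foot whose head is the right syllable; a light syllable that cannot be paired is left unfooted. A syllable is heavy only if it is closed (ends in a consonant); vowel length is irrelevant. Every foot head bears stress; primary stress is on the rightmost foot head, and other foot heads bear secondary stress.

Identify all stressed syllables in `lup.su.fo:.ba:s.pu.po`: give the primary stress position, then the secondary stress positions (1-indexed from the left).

primary 6, secondary 1, 3, 4

Weights: 1 lup H, 2 su L, 3 fo: L, 4 ba:s H, 5 pu L, 6 po L.
Parse left to right (heavy = foot alone; LL = one foot; stranded L unfooted): (ˈlup) (su.ˈfo:) (ˈba:s) (pu.ˈpo).
Foot heads: 1, 3, 4, 6.
Primary stress on the rightmost head = syllable 6.
Secondary stress on 1, 3, 4: ˌlup.su.ˌfo:.ˌba:s.pu.ˈpo.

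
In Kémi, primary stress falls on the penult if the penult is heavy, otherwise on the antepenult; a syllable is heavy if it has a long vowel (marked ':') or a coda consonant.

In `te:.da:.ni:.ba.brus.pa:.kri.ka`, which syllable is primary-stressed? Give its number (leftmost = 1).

6

Weights: 6 pa: H, 7 kri L, 8 ka L.
The penult (syllable 7, kri) is light, so stress falls on the antepenult (syllable 6, pa:).
Primary stress: syllable 6 → te:.da:.ni:.ba.brus.ˈpa:.kri.ka.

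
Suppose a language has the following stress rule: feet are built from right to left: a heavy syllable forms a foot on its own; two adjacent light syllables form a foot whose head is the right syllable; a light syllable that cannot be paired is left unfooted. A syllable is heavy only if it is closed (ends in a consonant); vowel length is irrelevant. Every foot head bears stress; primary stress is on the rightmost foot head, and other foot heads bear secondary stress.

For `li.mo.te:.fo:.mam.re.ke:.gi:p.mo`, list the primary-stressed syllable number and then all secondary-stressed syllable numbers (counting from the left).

primary 8, secondary 2, 4, 5, 7

Weights: 1 li L, 2 mo L, 3 te: L, 4 fo: L, 5 mam H, 6 re L, 7 ke: L, 8 gi:p H, 9 mo L.
Parse right to left (heavy = foot alone; LL = one foot; stranded L unfooted): (li.ˈmo) (te:.ˈfo:) (ˈmam) (re.ˈke:) (ˈgi:p) mo.
Foot heads: 2, 4, 5, 7, 8.
Primary stress on the rightmost head = syllable 8.
Secondary stress on 2, 4, 5, 7: li.ˌmo.te:.ˌfo:.ˌmam.re.ˌke:.ˈgi:p.mo.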